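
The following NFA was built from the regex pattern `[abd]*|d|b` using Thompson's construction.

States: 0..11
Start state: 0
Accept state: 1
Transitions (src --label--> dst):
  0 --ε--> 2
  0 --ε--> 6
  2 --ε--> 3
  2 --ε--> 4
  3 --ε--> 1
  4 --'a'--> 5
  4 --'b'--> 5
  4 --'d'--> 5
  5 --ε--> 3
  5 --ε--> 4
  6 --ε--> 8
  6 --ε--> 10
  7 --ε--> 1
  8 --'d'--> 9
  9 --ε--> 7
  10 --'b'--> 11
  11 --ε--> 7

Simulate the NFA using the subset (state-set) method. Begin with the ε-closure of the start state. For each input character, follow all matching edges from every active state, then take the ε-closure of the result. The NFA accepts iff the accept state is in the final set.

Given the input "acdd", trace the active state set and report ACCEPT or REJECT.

start: ε-closure({0}) = {0,1,2,3,4,6,8,10}
'a' @ 1: {1,3,4,5}  (accept∈set)
'c' @ 2: {}  — dead — no transitions
rest 'dd' ignored (set empty)
final: {}; accept 1 not in set

Answer: REJECT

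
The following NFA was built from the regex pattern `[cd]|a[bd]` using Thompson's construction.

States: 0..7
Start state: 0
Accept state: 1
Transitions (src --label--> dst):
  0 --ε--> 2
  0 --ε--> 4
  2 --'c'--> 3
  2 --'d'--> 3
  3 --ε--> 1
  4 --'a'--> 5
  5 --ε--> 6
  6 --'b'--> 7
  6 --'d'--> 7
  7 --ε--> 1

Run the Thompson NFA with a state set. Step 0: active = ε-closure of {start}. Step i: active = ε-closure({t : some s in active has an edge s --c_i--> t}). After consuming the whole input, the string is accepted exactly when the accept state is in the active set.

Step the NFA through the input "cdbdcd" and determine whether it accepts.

Answer: REJECT

Derivation:
start: ε-closure({0}) = {0,2,4}
'c' @ 1: {1,3}  [accepting]
'd' @ 2: {}  — dead — no transitions
rest 'bdcd' ignored (set empty)
after full input: {}  (accept=1 not in)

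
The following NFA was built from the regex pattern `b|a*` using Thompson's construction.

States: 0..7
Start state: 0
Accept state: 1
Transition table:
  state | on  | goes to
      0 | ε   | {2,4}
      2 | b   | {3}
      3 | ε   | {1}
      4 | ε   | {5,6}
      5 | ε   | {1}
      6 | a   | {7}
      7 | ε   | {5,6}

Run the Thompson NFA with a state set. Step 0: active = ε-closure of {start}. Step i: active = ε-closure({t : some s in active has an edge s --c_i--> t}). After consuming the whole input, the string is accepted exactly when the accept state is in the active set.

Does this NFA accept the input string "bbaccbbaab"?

Answer: REJECT

Trace:
S₀ = ε-closure({0}) = {0,1,2,4,5,6}
'b' @ 1: {1,3}  [accepting]
'b' @ 2: {}  — no active states
rest 'accbbaab' ignored (set empty)
after full input: {}  (accept=1 not in)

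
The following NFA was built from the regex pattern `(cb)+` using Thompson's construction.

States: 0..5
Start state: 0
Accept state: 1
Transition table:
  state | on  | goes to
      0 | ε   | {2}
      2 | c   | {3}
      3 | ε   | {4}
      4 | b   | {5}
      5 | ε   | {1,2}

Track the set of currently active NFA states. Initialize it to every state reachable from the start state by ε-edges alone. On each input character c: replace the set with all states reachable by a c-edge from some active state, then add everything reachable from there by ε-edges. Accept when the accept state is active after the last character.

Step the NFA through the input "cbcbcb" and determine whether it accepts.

Answer: ACCEPT

Derivation:
initial (ε-close {0}): {0,2}
'c' @ 1: {3,4}
'b' @ 2: {1,2,5}  [accepting]
'c' @ 3: {3,4}
'b' @ 4: {1,2,5}  [accepting]
'c' @ 5: {3,4}
'b' @ 6: {1,2,5}  [accepting]
after full input: {1,2,5}  (accept=1 in)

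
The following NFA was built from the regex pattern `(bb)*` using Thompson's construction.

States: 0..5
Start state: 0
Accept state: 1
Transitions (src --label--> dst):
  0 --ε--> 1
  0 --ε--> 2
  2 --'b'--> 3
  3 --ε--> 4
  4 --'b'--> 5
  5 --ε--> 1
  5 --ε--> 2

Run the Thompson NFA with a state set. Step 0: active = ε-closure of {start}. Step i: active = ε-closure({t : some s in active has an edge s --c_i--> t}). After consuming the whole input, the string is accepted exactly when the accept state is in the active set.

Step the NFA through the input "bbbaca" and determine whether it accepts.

Answer: REJECT

Trace:
start: ε-closure({0}) = {0,1,2}
'b' @ 1: {3,4}
'b' @ 2: {1,2,5}  (accept∈set)
'b' @ 3: {3,4}
'a' @ 4: {}  — state set empty
rest 'ca' ignored (set empty)
after full input: {}  (accept=1 not in)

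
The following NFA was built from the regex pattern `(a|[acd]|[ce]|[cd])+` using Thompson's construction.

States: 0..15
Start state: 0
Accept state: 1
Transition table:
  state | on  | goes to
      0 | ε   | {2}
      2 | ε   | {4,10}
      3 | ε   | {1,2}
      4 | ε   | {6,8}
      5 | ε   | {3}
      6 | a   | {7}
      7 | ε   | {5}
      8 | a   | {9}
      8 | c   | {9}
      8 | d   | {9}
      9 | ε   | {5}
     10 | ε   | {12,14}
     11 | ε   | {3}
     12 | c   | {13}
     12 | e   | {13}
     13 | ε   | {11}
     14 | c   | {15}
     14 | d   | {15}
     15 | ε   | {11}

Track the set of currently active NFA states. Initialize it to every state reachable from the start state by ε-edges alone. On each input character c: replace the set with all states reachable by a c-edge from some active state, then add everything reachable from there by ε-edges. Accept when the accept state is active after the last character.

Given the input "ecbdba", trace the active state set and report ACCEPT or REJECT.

S₀ = ε-closure({0}) = {0,2,4,6,8,10,12,14}
'e' @ 1: {1,2,3,4,6,8,10,11,12,13,14}  ✓accept
'c' @ 2: {1,2,3,4,5,6,8,9,10,11,12,13,14,15}  ✓accept
'b' @ 3: {}  — state set empty
rest 'dba' ignored (set empty)
after full input: {}  (accept=1 not in)

Answer: REJECT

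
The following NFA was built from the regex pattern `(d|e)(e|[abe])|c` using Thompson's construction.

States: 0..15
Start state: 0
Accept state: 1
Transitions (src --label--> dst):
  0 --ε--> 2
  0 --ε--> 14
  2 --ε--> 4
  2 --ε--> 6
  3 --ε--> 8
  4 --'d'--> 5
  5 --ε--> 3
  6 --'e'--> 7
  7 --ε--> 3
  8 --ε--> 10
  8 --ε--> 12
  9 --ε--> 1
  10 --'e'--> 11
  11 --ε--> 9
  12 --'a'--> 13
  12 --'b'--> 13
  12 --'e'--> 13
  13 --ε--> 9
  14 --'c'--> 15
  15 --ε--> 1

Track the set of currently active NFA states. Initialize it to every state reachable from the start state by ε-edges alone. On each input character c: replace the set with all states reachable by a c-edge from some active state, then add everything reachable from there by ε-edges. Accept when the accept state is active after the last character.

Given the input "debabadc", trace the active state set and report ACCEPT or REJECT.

start: ε-closure({0}) = {0,2,4,6,14}
'd' @ 1: {3,5,8,10,12}
'e' @ 2: {1,9,11,13}  [accepting]
'b' @ 3: {}  — state set empty
rest 'abadc' ignored (set empty)
after full input: {}  (accept=1 not in)

Answer: REJECT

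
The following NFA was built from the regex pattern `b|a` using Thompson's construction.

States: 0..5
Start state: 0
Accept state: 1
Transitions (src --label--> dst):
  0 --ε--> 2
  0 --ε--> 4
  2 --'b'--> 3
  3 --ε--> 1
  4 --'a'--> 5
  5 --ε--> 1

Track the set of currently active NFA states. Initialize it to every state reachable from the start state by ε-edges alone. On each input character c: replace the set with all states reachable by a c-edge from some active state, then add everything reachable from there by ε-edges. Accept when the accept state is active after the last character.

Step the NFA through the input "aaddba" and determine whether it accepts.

Answer: REJECT

Trace:
initial (ε-close {0}): {0,2,4}
'a' @ 1: {1,5}  (accept∈set)
'a' @ 2: {}  — no active states
rest 'ddba' ignored (set empty)
end set {} — state 1 not in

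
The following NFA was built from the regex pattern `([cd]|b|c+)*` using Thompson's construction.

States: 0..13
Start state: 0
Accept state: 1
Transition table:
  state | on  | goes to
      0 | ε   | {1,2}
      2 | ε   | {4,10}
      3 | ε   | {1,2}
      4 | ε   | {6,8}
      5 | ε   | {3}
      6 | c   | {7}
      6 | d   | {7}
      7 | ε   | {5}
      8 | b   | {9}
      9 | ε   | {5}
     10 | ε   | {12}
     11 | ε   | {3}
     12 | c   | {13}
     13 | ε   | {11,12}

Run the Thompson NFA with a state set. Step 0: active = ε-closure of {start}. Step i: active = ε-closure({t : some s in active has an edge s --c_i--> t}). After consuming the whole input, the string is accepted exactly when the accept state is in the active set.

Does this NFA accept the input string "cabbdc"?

start: ε-closure({0}) = {0,1,2,4,6,8,10,12}
'c' @ 1: {1,2,3,4,5,6,7,8,10,11,12,13}  ✓accept
'a' @ 2: {}  — dead — no transitions
rest 'bbdc' ignored (set empty)
after full input: {}  (accept=1 not in)

Answer: REJECT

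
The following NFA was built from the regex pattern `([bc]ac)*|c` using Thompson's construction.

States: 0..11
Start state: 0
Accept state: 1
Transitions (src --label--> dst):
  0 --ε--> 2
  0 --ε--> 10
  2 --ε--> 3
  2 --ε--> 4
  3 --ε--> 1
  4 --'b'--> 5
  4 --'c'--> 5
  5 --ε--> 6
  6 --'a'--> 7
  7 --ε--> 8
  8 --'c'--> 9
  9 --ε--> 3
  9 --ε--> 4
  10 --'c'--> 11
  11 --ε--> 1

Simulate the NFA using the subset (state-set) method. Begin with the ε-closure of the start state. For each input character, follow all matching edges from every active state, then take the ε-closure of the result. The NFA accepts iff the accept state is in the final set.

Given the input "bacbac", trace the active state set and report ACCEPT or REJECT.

Answer: ACCEPT

Steps:
initial (ε-close {0}): {0,1,2,3,4,10}
'b' @ 1: {5,6}
'a' @ 2: {7,8}
'c' @ 3: {1,3,4,9}  ✓accept
'b' @ 4: {5,6}
'a' @ 5: {7,8}
'c' @ 6: {1,3,4,9}  ✓accept
after full input: {1,3,4,9}  (accept=1 in)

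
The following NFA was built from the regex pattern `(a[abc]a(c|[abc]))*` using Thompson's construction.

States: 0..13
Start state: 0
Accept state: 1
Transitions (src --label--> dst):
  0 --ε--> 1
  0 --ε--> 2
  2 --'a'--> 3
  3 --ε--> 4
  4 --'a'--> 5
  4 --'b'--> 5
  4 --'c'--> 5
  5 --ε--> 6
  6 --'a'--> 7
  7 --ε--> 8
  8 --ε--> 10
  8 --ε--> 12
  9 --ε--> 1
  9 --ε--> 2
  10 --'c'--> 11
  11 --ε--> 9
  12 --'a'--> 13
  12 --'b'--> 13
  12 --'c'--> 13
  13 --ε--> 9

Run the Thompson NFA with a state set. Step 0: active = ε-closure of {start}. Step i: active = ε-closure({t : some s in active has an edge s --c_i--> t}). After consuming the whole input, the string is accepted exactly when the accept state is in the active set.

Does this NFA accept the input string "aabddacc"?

Answer: REJECT

Steps:
S₀ = ε-closure({0}) = {0,1,2}
'a' @ 1: {3,4}
'a' @ 2: {5,6}
'b' @ 3: {}  — dead — no transitions
rest 'ddacc' ignored (set empty)
final: {}; accept 1 not in set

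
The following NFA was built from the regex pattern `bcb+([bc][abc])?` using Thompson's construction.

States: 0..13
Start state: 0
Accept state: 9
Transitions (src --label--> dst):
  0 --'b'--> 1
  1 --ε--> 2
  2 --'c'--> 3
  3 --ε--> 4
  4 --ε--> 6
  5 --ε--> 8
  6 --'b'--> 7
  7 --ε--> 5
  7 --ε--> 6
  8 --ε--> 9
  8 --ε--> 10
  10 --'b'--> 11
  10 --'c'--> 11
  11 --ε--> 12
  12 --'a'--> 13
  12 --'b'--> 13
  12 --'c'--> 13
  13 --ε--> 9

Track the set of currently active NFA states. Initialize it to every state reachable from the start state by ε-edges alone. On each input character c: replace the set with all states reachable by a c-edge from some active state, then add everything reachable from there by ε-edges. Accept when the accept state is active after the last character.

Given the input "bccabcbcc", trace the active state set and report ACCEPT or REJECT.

Answer: REJECT

Trace:
initial (ε-close {0}): {0}
'b' @ 1: {1,2}
'c' @ 2: {3,4,6}
'c' @ 3: {}  — no active states
rest 'abcbcc' ignored (set empty)
end set {} — state 9 not in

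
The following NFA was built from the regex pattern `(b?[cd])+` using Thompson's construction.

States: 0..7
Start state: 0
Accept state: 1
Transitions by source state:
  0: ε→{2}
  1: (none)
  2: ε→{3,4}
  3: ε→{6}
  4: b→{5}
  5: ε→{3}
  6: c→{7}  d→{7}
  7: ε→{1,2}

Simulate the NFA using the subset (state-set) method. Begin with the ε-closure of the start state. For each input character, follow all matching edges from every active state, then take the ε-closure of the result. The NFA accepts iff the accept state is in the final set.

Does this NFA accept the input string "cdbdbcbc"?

start: ε-closure({0}) = {0,2,3,4,6}
'c' @ 1: {1,2,3,4,6,7}  (accept∈set)
'd' @ 2: {1,2,3,4,6,7}  (accept∈set)
'b' @ 3: {3,5,6}
'd' @ 4: {1,2,3,4,6,7}  (accept∈set)
'b' @ 5: {3,5,6}
'c' @ 6: {1,2,3,4,6,7}  (accept∈set)
'b' @ 7: {3,5,6}
'c' @ 8: {1,2,3,4,6,7}  (accept∈set)
end set {1,2,3,4,6,7} — state 1 in

Answer: ACCEPT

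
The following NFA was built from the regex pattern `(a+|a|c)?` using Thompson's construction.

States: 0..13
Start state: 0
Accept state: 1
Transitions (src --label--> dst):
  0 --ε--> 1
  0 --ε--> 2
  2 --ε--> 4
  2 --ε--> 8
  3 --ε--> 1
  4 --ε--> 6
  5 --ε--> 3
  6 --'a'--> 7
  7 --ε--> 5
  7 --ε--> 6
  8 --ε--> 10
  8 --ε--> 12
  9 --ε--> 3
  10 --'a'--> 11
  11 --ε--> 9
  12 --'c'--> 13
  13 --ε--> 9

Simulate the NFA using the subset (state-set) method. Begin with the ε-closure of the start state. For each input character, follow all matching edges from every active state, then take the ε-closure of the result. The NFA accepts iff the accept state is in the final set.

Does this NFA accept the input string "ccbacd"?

Answer: REJECT

Steps:
initial (ε-close {0}): {0,1,2,4,6,8,10,12}
'c' @ 1: {1,3,9,13}  [accepting]
'c' @ 2: {}  — no active states
rest 'bacd' ignored (set empty)
after full input: {}  (accept=1 not in)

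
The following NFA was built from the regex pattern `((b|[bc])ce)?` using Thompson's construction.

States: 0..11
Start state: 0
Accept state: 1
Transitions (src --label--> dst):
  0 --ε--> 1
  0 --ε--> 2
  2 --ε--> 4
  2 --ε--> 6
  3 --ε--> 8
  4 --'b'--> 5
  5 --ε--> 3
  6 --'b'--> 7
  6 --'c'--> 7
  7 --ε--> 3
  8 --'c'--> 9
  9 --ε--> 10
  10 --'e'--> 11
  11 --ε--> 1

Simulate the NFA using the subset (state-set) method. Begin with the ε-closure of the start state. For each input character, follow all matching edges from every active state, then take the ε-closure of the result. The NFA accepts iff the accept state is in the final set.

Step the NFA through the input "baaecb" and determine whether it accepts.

Answer: REJECT

Derivation:
start: ε-closure({0}) = {0,1,2,4,6}
'b' @ 1: {3,5,7,8}
'a' @ 2: {}  — state set empty
rest 'aecb' ignored (set empty)
after full input: {}  (accept=1 not in)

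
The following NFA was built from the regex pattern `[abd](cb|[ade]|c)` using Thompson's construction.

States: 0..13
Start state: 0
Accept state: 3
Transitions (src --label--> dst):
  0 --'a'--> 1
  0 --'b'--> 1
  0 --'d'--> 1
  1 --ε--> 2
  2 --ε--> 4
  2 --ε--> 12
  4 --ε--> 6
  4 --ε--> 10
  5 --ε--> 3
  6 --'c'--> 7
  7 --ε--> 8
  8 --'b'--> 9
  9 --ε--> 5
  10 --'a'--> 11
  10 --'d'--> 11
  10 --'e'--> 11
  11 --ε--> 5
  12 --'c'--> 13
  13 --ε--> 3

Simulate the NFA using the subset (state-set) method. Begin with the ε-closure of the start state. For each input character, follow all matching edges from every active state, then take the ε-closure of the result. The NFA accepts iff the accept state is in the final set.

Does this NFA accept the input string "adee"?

initial (ε-close {0}): {0}
'a' @ 1: {1,2,4,6,10,12}
'd' @ 2: {3,5,11}  (accept∈set)
'e' @ 3: {}  — dead — no transitions
rest 'e' ignored (set empty)
final: {}; accept 3 not in set

Answer: REJECT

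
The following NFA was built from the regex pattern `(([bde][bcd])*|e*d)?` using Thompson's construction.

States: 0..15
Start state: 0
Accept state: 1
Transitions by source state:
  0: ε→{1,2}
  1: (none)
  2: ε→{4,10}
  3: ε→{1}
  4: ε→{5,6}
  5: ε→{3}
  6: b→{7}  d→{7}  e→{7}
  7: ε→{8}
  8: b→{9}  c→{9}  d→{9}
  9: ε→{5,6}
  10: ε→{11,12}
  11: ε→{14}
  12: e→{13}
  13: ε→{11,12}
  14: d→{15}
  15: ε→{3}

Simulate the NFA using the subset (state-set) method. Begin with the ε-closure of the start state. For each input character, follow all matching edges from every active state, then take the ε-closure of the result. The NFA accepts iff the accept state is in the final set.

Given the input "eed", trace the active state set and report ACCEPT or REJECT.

Answer: ACCEPT

Steps:
initial (ε-close {0}): {0,1,2,3,4,5,6,10,11,12,14}
'e' @ 1: {7,8,11,12,13,14}
'e' @ 2: {11,12,13,14}
'd' @ 3: {1,3,15}  [accepting]
end set {1,3,15} — state 1 in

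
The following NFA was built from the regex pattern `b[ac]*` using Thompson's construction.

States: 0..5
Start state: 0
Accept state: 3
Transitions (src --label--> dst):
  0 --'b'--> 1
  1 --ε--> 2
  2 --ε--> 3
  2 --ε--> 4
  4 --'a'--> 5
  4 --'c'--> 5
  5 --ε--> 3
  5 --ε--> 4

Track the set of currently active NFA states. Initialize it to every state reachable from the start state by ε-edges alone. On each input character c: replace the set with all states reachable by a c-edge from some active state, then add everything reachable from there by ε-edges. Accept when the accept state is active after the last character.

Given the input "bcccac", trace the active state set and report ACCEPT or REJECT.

initial (ε-close {0}): {0}
'b' @ 1: {1,2,3,4}  [accepting]
'c' @ 2: {3,4,5}  [accepting]
'c' @ 3: {3,4,5}  [accepting]
'c' @ 4: {3,4,5}  [accepting]
'a' @ 5: {3,4,5}  [accepting]
'c' @ 6: {3,4,5}  [accepting]
after full input: {3,4,5}  (accept=3 in)

Answer: ACCEPT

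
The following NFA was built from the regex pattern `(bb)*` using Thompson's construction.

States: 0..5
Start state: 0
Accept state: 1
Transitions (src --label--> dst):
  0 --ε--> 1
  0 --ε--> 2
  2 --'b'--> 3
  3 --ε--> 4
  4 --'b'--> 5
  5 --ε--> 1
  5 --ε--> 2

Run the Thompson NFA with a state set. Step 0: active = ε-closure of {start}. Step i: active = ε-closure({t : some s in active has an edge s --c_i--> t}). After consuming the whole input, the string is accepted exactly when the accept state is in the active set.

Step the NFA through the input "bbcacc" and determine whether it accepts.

start: ε-closure({0}) = {0,1,2}
'b' @ 1: {3,4}
'b' @ 2: {1,2,5}  [accepting]
'c' @ 3: {}  — state set empty
rest 'acc' ignored (set empty)
end set {} — state 1 not in

Answer: REJECT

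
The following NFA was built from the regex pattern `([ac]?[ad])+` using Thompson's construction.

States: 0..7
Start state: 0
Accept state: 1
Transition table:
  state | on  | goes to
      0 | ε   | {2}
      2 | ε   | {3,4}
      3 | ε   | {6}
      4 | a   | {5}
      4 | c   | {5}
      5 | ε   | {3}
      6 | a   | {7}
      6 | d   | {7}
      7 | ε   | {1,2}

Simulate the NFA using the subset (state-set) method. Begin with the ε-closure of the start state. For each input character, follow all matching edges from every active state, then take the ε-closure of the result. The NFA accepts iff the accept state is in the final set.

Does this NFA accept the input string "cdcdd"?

Answer: ACCEPT

Steps:
start: ε-closure({0}) = {0,2,3,4,6}
'c' @ 1: {3,5,6}
'd' @ 2: {1,2,3,4,6,7}  [accepting]
'c' @ 3: {3,5,6}
'd' @ 4: {1,2,3,4,6,7}  [accepting]
'd' @ 5: {1,2,3,4,6,7}  [accepting]
end set {1,2,3,4,6,7} — state 1 in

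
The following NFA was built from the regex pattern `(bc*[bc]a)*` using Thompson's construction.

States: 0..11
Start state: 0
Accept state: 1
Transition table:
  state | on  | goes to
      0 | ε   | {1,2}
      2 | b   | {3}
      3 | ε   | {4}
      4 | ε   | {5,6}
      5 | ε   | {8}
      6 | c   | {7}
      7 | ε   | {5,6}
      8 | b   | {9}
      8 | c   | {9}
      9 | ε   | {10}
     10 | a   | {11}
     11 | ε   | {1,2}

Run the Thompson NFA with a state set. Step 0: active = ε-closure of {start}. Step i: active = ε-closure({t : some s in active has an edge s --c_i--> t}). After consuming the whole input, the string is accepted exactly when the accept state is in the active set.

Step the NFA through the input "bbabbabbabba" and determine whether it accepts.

initial (ε-close {0}): {0,1,2}
'b' @ 1: {3,4,5,6,8}
'b' @ 2: {9,10}
'a' @ 3: {1,2,11}  ✓accept
'b' @ 4: {3,4,5,6,8}
'b' @ 5: {9,10}
'a' @ 6: {1,2,11}  ✓accept
'b' @ 7: {3,4,5,6,8}
'b' @ 8: {9,10}
'a' @ 9: {1,2,11}  ✓accept
'b' @ 10: {3,4,5,6,8}
'b' @ 11: {9,10}
'a' @ 12: {1,2,11}  ✓accept
end set {1,2,11} — state 1 in

Answer: ACCEPT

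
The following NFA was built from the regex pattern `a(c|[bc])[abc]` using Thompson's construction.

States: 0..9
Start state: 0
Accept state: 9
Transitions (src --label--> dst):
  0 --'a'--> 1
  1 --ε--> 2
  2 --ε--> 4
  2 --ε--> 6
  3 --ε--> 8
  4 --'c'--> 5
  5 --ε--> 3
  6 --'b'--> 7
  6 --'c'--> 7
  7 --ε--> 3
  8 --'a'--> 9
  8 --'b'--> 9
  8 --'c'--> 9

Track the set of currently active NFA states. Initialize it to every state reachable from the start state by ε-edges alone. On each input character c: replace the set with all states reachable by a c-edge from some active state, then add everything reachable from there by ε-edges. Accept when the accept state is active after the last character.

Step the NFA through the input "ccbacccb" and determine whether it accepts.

S₀ = ε-closure({0}) = {0}
'c' @ 1: {}  — no active states
rest 'cbacccb' ignored (set empty)
after full input: {}  (accept=9 not in)

Answer: REJECT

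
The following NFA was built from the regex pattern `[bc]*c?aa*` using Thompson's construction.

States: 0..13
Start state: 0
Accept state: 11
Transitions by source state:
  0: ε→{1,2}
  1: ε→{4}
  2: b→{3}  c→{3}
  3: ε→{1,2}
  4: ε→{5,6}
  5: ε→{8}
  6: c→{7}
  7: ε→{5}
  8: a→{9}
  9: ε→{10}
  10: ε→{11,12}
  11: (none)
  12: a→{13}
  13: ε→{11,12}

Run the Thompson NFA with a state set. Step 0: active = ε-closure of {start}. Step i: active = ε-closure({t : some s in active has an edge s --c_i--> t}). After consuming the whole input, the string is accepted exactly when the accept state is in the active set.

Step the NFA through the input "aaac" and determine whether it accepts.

Answer: REJECT

Derivation:
initial (ε-close {0}): {0,1,2,4,5,6,8}
'a' @ 1: {9,10,11,12}  [accepting]
'a' @ 2: {11,12,13}  [accepting]
'a' @ 3: {11,12,13}  [accepting]
'c' @ 4: {}  — dead — no transitions
after full input: {}  (accept=11 not in)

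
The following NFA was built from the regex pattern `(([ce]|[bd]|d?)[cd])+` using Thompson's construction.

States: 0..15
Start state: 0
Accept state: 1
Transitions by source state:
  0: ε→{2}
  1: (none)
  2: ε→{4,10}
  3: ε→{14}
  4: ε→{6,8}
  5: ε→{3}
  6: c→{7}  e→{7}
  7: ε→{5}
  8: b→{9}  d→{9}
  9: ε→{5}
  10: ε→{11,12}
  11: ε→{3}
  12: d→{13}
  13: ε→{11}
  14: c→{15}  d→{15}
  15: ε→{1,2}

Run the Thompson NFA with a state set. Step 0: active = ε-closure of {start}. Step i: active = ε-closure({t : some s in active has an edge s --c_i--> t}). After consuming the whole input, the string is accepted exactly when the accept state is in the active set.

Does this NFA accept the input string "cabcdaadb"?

Answer: REJECT

Derivation:
initial (ε-close {0}): {0,2,3,4,6,8,10,11,12,14}
'c' @ 1: {1,2,3,4,5,6,7,8,10,11,12,14,15}  ✓accept
'a' @ 2: {}  — state set empty
rest 'bcdaadb' ignored (set empty)
final: {}; accept 1 not in set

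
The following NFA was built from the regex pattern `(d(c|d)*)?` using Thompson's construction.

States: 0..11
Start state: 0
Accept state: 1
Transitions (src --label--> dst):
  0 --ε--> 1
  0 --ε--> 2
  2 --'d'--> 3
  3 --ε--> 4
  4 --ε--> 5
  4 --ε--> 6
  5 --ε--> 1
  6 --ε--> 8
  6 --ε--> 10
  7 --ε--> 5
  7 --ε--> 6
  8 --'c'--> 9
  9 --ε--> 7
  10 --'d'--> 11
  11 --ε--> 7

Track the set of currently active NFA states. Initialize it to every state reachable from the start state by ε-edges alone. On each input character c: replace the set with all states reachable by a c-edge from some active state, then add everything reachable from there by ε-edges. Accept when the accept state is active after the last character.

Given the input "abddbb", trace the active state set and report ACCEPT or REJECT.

Answer: REJECT

Steps:
S₀ = ε-closure({0}) = {0,1,2}
'a' @ 1: {}  — dead — no transitions
rest 'bddbb' ignored (set empty)
end set {} — state 1 not in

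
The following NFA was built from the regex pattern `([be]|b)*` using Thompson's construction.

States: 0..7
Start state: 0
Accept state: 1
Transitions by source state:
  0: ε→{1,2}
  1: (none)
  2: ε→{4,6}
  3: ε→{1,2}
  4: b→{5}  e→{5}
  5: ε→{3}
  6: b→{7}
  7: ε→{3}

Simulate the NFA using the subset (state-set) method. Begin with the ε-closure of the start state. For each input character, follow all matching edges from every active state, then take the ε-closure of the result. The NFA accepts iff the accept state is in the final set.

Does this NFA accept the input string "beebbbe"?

Answer: ACCEPT

Steps:
initial (ε-close {0}): {0,1,2,4,6}
'b' @ 1: {1,2,3,4,5,6,7}  ✓accept
'e' @ 2: {1,2,3,4,5,6}  ✓accept
'e' @ 3: {1,2,3,4,5,6}  ✓accept
'b' @ 4: {1,2,3,4,5,6,7}  ✓accept
'b' @ 5: {1,2,3,4,5,6,7}  ✓accept
'b' @ 6: {1,2,3,4,5,6,7}  ✓accept
'e' @ 7: {1,2,3,4,5,6}  ✓accept
end set {1,2,3,4,5,6} — state 1 in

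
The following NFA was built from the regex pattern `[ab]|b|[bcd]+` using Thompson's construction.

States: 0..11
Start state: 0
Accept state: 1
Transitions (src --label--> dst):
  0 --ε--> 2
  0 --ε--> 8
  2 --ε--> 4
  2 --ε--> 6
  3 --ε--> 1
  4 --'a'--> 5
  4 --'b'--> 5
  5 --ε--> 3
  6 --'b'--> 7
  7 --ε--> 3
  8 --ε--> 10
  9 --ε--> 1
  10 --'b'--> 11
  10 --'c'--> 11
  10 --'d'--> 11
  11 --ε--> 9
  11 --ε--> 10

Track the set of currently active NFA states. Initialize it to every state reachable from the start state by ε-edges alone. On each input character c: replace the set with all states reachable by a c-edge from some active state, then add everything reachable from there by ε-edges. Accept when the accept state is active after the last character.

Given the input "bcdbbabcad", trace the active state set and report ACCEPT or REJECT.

Answer: REJECT

Derivation:
start: ε-closure({0}) = {0,2,4,6,8,10}
'b' @ 1: {1,3,5,7,9,10,11}  (accept∈set)
'c' @ 2: {1,9,10,11}  (accept∈set)
'd' @ 3: {1,9,10,11}  (accept∈set)
'b' @ 4: {1,9,10,11}  (accept∈set)
'b' @ 5: {1,9,10,11}  (accept∈set)
'a' @ 6: {}  — dead — no transitions
rest 'bcad' ignored (set empty)
final: {}; accept 1 not in set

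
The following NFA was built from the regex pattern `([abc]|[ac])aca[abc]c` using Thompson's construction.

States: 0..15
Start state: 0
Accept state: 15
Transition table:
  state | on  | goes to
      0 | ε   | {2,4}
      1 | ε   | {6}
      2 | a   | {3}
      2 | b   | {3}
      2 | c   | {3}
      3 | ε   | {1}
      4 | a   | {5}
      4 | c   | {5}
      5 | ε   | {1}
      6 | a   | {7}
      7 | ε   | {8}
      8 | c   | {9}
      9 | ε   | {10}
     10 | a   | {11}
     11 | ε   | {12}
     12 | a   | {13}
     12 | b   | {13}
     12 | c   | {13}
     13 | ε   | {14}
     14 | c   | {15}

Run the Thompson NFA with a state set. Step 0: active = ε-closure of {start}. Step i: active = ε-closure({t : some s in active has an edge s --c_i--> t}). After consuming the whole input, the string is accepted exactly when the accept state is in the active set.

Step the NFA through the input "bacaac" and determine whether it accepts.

Answer: ACCEPT

Steps:
S₀ = ε-closure({0}) = {0,2,4}
'b' @ 1: {1,3,6}
'a' @ 2: {7,8}
'c' @ 3: {9,10}
'a' @ 4: {11,12}
'a' @ 5: {13,14}
'c' @ 6: {15}  (accept∈set)
end set {15} — state 15 in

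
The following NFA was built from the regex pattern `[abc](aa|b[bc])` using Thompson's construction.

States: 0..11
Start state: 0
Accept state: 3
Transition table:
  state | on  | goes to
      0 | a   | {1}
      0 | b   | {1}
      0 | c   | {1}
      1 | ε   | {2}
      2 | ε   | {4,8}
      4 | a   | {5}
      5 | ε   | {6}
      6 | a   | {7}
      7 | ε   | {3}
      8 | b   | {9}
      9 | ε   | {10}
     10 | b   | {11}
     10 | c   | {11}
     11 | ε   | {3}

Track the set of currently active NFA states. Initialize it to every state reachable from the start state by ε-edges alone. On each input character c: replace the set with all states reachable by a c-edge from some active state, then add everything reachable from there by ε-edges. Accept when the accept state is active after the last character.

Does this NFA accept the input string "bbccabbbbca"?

Answer: REJECT

Trace:
S₀ = ε-closure({0}) = {0}
'b' @ 1: {1,2,4,8}
'b' @ 2: {9,10}
'c' @ 3: {3,11}  (accept∈set)
'c' @ 4: {}  — no active states
rest 'abbbbca' ignored (set empty)
end set {} — state 3 not in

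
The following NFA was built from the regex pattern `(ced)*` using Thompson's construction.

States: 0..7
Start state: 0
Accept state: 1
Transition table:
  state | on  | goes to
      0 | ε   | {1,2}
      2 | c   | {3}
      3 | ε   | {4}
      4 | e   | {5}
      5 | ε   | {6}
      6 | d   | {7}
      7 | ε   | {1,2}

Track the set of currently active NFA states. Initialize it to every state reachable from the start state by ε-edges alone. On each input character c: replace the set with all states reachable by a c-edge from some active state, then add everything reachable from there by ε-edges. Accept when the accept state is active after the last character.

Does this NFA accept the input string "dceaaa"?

Answer: REJECT

Trace:
start: ε-closure({0}) = {0,1,2}
'd' @ 1: {}  — dead — no transitions
rest 'ceaaa' ignored (set empty)
end set {} — state 1 not in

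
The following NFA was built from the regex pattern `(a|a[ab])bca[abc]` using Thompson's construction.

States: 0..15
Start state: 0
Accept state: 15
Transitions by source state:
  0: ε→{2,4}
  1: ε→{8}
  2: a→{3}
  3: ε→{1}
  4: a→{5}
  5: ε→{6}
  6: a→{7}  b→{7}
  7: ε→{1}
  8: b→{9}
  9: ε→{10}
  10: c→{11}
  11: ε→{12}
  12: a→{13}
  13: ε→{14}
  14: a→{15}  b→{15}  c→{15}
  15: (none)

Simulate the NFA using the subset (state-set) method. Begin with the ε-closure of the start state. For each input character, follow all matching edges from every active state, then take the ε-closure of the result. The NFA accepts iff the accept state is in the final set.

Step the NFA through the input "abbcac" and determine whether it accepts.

Answer: ACCEPT

Steps:
start: ε-closure({0}) = {0,2,4}
'a' @ 1: {1,3,5,6,8}
'b' @ 2: {1,7,8,9,10}
'b' @ 3: {9,10}
'c' @ 4: {11,12}
'a' @ 5: {13,14}
'c' @ 6: {15}  [accepting]
after full input: {15}  (accept=15 in)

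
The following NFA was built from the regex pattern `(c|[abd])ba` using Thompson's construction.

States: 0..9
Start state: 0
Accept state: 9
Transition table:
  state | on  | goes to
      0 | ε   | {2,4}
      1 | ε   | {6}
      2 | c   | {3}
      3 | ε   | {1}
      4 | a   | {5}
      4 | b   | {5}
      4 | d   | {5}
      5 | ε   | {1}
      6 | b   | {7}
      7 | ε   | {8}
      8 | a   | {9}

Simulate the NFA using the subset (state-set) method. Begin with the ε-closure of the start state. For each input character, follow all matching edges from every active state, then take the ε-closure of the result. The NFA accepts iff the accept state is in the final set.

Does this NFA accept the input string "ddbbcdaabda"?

Answer: REJECT

Steps:
start: ε-closure({0}) = {0,2,4}
'd' @ 1: {1,5,6}
'd' @ 2: {}  — state set empty
rest 'bbcdaabda' ignored (set empty)
after full input: {}  (accept=9 not in)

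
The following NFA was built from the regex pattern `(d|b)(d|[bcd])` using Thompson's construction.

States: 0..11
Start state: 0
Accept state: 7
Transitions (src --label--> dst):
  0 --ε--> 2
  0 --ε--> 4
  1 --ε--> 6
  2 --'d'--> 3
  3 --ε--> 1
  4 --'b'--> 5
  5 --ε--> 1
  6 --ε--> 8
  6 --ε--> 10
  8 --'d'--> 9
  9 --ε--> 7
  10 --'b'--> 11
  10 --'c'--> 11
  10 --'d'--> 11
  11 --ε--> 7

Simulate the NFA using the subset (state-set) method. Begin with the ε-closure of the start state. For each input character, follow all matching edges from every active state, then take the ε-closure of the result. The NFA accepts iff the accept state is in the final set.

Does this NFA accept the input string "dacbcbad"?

S₀ = ε-closure({0}) = {0,2,4}
'd' @ 1: {1,3,6,8,10}
'a' @ 2: {}  — dead — no transitions
rest 'cbcbad' ignored (set empty)
end set {} — state 7 not in

Answer: REJECT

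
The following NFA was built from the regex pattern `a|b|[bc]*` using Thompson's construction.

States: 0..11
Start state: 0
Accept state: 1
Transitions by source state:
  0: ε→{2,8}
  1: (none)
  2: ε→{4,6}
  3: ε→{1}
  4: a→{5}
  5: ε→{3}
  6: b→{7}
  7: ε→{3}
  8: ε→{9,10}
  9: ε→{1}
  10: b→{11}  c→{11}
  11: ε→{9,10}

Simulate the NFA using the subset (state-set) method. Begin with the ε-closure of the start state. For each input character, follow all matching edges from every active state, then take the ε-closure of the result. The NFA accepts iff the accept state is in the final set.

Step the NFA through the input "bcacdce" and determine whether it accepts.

initial (ε-close {0}): {0,1,2,4,6,8,9,10}
'b' @ 1: {1,3,7,9,10,11}  (accept∈set)
'c' @ 2: {1,9,10,11}  (accept∈set)
'a' @ 3: {}  — no active states
rest 'cdce' ignored (set empty)
after full input: {}  (accept=1 not in)

Answer: REJECT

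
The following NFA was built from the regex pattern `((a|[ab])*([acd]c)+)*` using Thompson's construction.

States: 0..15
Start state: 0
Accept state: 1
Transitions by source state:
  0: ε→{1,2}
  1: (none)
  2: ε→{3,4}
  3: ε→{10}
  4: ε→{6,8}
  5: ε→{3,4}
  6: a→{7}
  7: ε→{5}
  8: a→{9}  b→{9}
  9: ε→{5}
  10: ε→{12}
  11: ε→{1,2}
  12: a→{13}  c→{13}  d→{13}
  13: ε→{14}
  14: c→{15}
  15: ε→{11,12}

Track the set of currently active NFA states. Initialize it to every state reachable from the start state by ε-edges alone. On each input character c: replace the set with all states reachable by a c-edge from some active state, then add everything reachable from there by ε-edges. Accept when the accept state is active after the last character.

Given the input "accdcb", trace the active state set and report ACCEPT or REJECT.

Answer: REJECT

Steps:
initial (ε-close {0}): {0,1,2,3,4,6,8,10,12}
'a' @ 1: {3,4,5,6,7,8,9,10,12,13,14}
'c' @ 2: {1,2,3,4,6,8,10,11,12,13,14,15}  ✓accept
'c' @ 3: {1,2,3,4,6,8,10,11,12,13,14,15}  ✓accept
'd' @ 4: {13,14}
'c' @ 5: {1,2,3,4,6,8,10,11,12,15}  ✓accept
'b' @ 6: {3,4,5,6,8,9,10,12}
end set {3,4,5,6,8,9,10,12} — state 1 not in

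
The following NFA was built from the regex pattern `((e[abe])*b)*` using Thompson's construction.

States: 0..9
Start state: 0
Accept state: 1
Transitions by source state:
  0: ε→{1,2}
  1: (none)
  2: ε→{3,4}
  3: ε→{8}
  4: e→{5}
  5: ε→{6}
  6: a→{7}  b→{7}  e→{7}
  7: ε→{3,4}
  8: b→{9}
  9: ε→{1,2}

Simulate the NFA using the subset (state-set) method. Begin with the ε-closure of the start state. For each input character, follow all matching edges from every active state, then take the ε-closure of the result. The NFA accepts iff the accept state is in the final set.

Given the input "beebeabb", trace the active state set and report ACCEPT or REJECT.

S₀ = ε-closure({0}) = {0,1,2,3,4,8}
'b' @ 1: {1,2,3,4,8,9}  [accepting]
'e' @ 2: {5,6}
'e' @ 3: {3,4,7,8}
'b' @ 4: {1,2,3,4,8,9}  [accepting]
'e' @ 5: {5,6}
'a' @ 6: {3,4,7,8}
'b' @ 7: {1,2,3,4,8,9}  [accepting]
'b' @ 8: {1,2,3,4,8,9}  [accepting]
after full input: {1,2,3,4,8,9}  (accept=1 in)

Answer: ACCEPT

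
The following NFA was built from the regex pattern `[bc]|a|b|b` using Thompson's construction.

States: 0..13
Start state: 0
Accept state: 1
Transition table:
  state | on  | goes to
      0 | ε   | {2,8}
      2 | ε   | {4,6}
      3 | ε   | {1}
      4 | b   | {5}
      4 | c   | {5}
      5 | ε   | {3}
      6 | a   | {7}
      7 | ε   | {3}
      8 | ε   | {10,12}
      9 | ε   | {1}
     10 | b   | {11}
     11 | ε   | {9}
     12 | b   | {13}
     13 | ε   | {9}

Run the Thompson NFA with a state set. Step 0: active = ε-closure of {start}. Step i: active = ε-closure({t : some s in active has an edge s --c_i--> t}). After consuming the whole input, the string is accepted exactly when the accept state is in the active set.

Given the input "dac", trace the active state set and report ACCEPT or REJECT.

Answer: REJECT

Steps:
S₀ = ε-closure({0}) = {0,2,4,6,8,10,12}
'd' @ 1: {}  — no active states
rest 'ac' ignored (set empty)
end set {} — state 1 not in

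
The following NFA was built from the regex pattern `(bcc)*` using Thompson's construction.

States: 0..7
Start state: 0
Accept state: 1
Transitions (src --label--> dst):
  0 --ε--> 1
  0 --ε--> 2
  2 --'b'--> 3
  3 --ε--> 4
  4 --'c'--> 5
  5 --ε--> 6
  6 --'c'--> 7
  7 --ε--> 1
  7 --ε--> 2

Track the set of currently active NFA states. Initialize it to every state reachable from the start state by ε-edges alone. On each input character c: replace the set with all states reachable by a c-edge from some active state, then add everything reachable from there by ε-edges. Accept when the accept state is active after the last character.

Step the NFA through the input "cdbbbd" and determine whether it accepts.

S₀ = ε-closure({0}) = {0,1,2}
'c' @ 1: {}  — dead — no transitions
rest 'dbbbd' ignored (set empty)
final: {}; accept 1 not in set

Answer: REJECT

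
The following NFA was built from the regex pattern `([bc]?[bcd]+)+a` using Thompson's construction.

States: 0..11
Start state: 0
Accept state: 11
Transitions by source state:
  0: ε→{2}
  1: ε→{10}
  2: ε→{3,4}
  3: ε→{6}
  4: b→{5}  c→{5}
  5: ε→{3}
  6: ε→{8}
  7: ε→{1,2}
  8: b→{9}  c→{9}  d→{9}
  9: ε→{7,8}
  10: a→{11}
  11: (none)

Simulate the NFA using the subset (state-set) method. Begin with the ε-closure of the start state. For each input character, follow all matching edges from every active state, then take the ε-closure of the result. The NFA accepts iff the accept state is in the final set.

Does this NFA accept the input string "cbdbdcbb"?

Answer: REJECT

Steps:
S₀ = ε-closure({0}) = {0,2,3,4,6,8}
'c' @ 1: {1,2,3,4,5,6,7,8,9,10}
'b' @ 2: {1,2,3,4,5,6,7,8,9,10}
'd' @ 3: {1,2,3,4,6,7,8,9,10}
'b' @ 4: {1,2,3,4,5,6,7,8,9,10}
'd' @ 5: {1,2,3,4,6,7,8,9,10}
'c' @ 6: {1,2,3,4,5,6,7,8,9,10}
'b' @ 7: {1,2,3,4,5,6,7,8,9,10}
'b' @ 8: {1,2,3,4,5,6,7,8,9,10}
final: {1,2,3,4,5,6,7,8,9,10}; accept 11 not in set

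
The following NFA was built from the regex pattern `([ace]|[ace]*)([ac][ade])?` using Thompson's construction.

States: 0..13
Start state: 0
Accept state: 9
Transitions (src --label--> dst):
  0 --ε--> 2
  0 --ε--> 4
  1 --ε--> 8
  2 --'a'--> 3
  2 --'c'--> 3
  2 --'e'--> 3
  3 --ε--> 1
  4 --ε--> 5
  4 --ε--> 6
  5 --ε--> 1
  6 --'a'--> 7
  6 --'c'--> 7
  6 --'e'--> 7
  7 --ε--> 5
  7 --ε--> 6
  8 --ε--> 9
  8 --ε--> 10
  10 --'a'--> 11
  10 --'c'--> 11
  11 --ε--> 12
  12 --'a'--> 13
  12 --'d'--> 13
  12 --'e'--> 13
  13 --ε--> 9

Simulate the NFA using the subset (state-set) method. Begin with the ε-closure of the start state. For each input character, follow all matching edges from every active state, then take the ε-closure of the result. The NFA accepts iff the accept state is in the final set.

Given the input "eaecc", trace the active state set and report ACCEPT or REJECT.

Answer: ACCEPT

Trace:
S₀ = ε-closure({0}) = {0,1,2,4,5,6,8,9,10}
'e' @ 1: {1,3,5,6,7,8,9,10}  (accept∈set)
'a' @ 2: {1,5,6,7,8,9,10,11,12}  (accept∈set)
'e' @ 3: {1,5,6,7,8,9,10,13}  (accept∈set)
'c' @ 4: {1,5,6,7,8,9,10,11,12}  (accept∈set)
'c' @ 5: {1,5,6,7,8,9,10,11,12}  (accept∈set)
final: {1,5,6,7,8,9,10,11,12}; accept 9 in set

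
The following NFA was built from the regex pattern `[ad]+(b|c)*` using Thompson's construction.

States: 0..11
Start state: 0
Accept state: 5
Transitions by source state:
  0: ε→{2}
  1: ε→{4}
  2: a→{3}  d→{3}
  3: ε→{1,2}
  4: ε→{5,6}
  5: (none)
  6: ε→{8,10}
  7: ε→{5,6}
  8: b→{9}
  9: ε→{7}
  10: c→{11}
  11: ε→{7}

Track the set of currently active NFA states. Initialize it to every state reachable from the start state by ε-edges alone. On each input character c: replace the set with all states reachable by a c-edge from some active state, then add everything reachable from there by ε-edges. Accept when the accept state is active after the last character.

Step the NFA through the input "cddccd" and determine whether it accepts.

Answer: REJECT

Derivation:
S₀ = ε-closure({0}) = {0,2}
'c' @ 1: {}  — no active states
rest 'ddccd' ignored (set empty)
after full input: {}  (accept=5 not in)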